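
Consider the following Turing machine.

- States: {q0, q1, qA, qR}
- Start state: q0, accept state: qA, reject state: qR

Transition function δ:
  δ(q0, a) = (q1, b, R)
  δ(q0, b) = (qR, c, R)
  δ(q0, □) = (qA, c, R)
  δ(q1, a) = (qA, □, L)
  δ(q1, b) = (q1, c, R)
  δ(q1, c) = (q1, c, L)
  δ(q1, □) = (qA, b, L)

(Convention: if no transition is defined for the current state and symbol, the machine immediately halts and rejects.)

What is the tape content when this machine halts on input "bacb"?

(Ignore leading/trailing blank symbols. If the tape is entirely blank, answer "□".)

Execution trace:
Initial: [q0]bacb
Step 1: δ(q0, b) = (qR, c, R) → c[qR]acb

The machine reaches the reject state qR and halts.

Final tape (ignoring leading/trailing blanks): cacb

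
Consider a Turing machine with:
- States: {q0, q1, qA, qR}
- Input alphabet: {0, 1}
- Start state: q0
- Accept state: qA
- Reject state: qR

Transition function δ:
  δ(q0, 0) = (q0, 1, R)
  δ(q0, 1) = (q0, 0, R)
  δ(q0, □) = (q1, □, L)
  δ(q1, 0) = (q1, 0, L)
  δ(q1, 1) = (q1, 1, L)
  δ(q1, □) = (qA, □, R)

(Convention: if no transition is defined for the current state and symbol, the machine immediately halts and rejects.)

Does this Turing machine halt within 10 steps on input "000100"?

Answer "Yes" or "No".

Execution trace:
Initial: [q0]000100
Step 1: δ(q0, 0) = (q0, 1, R) → 1[q0]00100
Step 2: δ(q0, 0) = (q0, 1, R) → 11[q0]0100
Step 3: δ(q0, 0) = (q0, 1, R) → 111[q0]100
Step 4: δ(q0, 1) = (q0, 0, R) → 1110[q0]00
Step 5: δ(q0, 0) = (q0, 1, R) → 11101[q0]0
Step 6: δ(q0, 0) = (q0, 1, R) → 111011[q0]□
Step 7: δ(q0, □) = (q1, □, L) → 11101[q1]1□
Step 8: δ(q1, 1) = (q1, 1, L) → 1110[q1]11□
Step 9: δ(q1, 1) = (q1, 1, L) → 111[q1]011□
Step 10: δ(q1, 0) = (q1, 0, L) → 11[q1]1011□

The machine has not reached a halting state after 10 steps.
The machine did not halt within the 10-step bound.

Answer: No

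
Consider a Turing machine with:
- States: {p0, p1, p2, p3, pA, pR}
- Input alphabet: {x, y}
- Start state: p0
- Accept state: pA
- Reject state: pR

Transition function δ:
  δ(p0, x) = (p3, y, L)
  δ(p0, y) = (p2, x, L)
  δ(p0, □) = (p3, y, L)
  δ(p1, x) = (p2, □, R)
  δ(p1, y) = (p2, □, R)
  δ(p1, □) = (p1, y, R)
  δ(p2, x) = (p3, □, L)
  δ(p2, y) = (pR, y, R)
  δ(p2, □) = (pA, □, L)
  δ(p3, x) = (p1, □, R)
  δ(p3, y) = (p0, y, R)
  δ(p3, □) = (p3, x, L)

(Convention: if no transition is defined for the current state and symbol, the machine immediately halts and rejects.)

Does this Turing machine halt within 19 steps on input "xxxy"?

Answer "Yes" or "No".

Execution trace:
Initial: [p0]xxxy
Step 1: δ(p0, x) = (p3, y, L) → [p3]□yxxy
Step 2: δ(p3, □) = (p3, x, L) → [p3]□xyxxy
Step 3: δ(p3, □) = (p3, x, L) → [p3]□xxyxxy
Step 4: δ(p3, □) = (p3, x, L) → [p3]□xxxyxxy
Step 5: δ(p3, □) = (p3, x, L) → [p3]□xxxxyxxy
Step 6: δ(p3, □) = (p3, x, L) → [p3]□xxxxxyxxy
Step 7: δ(p3, □) = (p3, x, L) → [p3]□xxxxxxyxxy
Step 8: δ(p3, □) = (p3, x, L) → [p3]□xxxxxxxyxxy
Step 9: δ(p3, □) = (p3, x, L) → [p3]□xxxxxxxxyxxy
Step 10: δ(p3, □) = (p3, x, L) → [p3]□xxxxxxxxxyxxy
Step 11: δ(p3, □) = (p3, x, L) → [p3]□xxxxxxxxxxyxxy
Step 12: δ(p3, □) = (p3, x, L) → [p3]□xxxxxxxxxxxyxxy
Step 13: δ(p3, □) = (p3, x, L) → [p3]□xxxxxxxxxxxxyxxy
Step 14: δ(p3, □) = (p3, x, L) → [p3]□xxxxxxxxxxxxxyxxy
Step 15: δ(p3, □) = (p3, x, L) → [p3]□xxxxxxxxxxxxxxyxxy
Step 16: δ(p3, □) = (p3, x, L) → [p3]□xxxxxxxxxxxxxxxyxxy
Step 17: δ(p3, □) = (p3, x, L) → [p3]□xxxxxxxxxxxxxxxxyxxy
Step 18: δ(p3, □) = (p3, x, L) → [p3]□xxxxxxxxxxxxxxxxxyxxy
Step 19: δ(p3, □) = (p3, x, L) → [p3]□xxxxxxxxxxxxxxxxxxyxxy

The machine has not reached a halting state after 19 steps.
The machine did not halt within the 19-step bound.

Answer: No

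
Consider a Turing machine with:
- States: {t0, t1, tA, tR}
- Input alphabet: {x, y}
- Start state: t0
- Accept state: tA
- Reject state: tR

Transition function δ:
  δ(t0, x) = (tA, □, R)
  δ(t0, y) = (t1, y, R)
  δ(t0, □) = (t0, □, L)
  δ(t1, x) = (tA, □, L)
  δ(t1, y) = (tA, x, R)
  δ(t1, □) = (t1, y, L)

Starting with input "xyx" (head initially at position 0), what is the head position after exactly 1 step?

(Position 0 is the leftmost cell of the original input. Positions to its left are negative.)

Execution trace (head position shown):
Step 0: [t0]xyx  (head at position 0)
Step 1: move right → □[tA]yx  (head at position 1)

After 1 step, the head is at position 1.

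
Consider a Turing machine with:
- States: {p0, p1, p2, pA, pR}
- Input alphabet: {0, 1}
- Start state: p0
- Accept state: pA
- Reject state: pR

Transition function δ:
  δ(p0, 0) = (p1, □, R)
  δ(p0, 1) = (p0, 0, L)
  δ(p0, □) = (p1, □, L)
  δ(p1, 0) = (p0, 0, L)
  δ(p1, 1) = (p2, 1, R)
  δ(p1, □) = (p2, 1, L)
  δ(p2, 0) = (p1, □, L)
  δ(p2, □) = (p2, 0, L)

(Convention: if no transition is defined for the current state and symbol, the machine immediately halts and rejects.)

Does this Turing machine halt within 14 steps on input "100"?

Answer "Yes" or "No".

Execution trace:
Initial: [p0]100
Step 1: δ(p0, 1) = (p0, 0, L) → [p0]□000
Step 2: δ(p0, □) = (p1, □, L) → [p1]□□000
Step 3: δ(p1, □) = (p2, 1, L) → [p2]□1□000
Step 4: δ(p2, □) = (p2, 0, L) → [p2]□01□000
Step 5: δ(p2, □) = (p2, 0, L) → [p2]□001□000
Step 6: δ(p2, □) = (p2, 0, L) → [p2]□0001□000
Step 7: δ(p2, □) = (p2, 0, L) → [p2]□00001□000
Step 8: δ(p2, □) = (p2, 0, L) → [p2]□000001□000
Step 9: δ(p2, □) = (p2, 0, L) → [p2]□0000001□000
Step 10: δ(p2, □) = (p2, 0, L) → [p2]□00000001□000
Step 11: δ(p2, □) = (p2, 0, L) → [p2]□000000001□000
Step 12: δ(p2, □) = (p2, 0, L) → [p2]□0000000001□000
Step 13: δ(p2, □) = (p2, 0, L) → [p2]□00000000001□000
Step 14: δ(p2, □) = (p2, 0, L) → [p2]□000000000001□000

The machine has not reached a halting state after 14 steps.
The machine did not halt within the 14-step bound.

Answer: No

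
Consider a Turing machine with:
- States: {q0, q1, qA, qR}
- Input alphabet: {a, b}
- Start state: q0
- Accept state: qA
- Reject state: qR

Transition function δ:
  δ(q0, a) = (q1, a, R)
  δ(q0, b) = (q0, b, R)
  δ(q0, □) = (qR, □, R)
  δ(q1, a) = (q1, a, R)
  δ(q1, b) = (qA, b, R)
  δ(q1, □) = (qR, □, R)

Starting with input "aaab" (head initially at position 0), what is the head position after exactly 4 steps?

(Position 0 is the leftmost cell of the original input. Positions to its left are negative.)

Execution trace (head position shown):
Step 0: [q0]aaab  (head at position 0)
Step 1: move right → a[q1]aab  (head at position 1)
Step 2: move right → aa[q1]ab  (head at position 2)
Step 3: move right → aaa[q1]b  (head at position 3)
Step 4: move right → aaab[qA]□  (head at position 4)

After 4 steps, the head is at position 4.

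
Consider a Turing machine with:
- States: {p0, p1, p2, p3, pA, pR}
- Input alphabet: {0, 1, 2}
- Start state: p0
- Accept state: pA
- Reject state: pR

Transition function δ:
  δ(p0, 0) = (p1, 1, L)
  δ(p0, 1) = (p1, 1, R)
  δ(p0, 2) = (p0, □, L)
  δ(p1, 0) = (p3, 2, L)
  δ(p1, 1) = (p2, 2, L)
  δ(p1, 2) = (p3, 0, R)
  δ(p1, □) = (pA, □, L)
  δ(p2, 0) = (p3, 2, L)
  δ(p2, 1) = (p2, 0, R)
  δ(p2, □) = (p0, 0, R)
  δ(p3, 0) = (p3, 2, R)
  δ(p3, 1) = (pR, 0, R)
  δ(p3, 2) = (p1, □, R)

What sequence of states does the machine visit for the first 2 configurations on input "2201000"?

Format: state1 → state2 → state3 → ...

Execution trace:
Initial: [p0]2201000
Step 1: δ(p0, 2) = (p0, □, L) → [p0]□□201000

No transition is defined for δ(p0, □). By convention the machine halts and rejects.

State sequence: p0 → p0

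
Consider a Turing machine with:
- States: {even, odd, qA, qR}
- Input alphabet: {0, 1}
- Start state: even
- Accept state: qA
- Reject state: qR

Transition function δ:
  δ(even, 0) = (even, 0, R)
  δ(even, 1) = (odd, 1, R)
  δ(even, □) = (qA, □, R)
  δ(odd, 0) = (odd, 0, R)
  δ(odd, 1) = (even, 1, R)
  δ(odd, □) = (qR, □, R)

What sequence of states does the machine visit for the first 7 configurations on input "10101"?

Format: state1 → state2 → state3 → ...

Execution trace:
Initial: [even]10101
Step 1: δ(even, 1) = (odd, 1, R) → 1[odd]0101
Step 2: δ(odd, 0) = (odd, 0, R) → 10[odd]101
Step 3: δ(odd, 1) = (even, 1, R) → 101[even]01
Step 4: δ(even, 0) = (even, 0, R) → 1010[even]1
Step 5: δ(even, 1) = (odd, 1, R) → 10101[odd]□
Step 6: δ(odd, □) = (qR, □, R) → 10101□[qR]□

The machine reaches the reject state qR and halts.

State sequence: even → odd → odd → even → even → odd → qR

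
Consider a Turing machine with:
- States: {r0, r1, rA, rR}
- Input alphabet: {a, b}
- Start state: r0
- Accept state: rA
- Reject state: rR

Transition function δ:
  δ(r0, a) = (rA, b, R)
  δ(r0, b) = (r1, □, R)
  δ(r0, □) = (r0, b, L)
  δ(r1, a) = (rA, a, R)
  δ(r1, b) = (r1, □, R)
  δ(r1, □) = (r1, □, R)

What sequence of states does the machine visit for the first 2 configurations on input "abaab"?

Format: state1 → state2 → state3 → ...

Execution trace:
Initial: [r0]abaab
Step 1: δ(r0, a) = (rA, b, R) → b[rA]baab

The machine reaches the accept state rA and halts.

State sequence: r0 → rA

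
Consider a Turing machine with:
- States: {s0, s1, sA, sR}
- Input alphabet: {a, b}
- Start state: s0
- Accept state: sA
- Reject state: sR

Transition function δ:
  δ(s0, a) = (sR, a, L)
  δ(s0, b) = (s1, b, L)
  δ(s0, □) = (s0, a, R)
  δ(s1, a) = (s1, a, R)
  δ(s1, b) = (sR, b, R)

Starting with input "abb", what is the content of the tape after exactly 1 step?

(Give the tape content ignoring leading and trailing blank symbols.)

Execution trace:
Initial: [s0]abb
Step 1: δ(s0, a) = (sR, a, L) → [sR]□abb

The machine reaches the reject state sR and halts.

After 1 step, the tape (ignoring leading/trailing blanks) is: abb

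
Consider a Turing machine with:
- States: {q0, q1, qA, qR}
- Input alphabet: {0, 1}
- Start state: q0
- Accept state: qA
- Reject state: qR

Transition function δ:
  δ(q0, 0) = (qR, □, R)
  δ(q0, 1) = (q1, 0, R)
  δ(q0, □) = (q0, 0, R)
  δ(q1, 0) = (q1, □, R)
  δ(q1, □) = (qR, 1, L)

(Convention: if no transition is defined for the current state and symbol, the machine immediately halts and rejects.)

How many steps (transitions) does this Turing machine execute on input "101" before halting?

Execution trace:
Initial: [q0]101
Step 1: δ(q0, 1) = (q1, 0, R) → 0[q1]01
Step 2: δ(q1, 0) = (q1, □, R) → 0□[q1]1

No transition is defined for δ(q1, 1). By convention the machine halts and rejects.

The machine executed 2 steps before halting.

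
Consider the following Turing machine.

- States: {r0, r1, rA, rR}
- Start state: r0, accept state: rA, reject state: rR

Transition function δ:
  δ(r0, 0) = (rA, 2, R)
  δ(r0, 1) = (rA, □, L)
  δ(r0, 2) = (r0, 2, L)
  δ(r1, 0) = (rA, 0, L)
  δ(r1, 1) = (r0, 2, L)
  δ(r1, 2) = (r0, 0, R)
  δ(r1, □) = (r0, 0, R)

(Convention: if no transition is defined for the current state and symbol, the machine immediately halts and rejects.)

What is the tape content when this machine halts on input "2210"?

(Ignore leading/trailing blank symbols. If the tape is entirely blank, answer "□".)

Execution trace:
Initial: [r0]2210
Step 1: δ(r0, 2) = (r0, 2, L) → [r0]□2210

No transition is defined for δ(r0, □). By convention the machine halts and rejects.

Final tape (ignoring leading/trailing blanks): 2210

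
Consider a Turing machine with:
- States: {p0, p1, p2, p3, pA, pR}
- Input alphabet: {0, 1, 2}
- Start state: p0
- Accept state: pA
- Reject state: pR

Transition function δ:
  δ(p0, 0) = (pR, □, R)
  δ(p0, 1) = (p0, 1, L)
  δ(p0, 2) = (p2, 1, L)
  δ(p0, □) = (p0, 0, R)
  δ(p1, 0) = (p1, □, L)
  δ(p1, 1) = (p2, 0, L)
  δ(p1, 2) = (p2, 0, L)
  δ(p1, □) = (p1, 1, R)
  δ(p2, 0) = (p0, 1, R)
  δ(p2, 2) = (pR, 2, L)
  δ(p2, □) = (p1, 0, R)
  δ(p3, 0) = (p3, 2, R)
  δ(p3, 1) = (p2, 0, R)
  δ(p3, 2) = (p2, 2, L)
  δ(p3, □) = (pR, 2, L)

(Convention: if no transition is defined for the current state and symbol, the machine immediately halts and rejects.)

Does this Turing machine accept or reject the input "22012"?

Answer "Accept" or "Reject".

Execution trace:
Initial: [p0]22012
Step 1: δ(p0, 2) = (p2, 1, L) → [p2]□12012
Step 2: δ(p2, □) = (p1, 0, R) → 0[p1]12012
Step 3: δ(p1, 1) = (p2, 0, L) → [p2]002012
Step 4: δ(p2, 0) = (p0, 1, R) → 1[p0]02012
Step 5: δ(p0, 0) = (pR, □, R) → 1□[pR]2012

The machine reaches the reject state pR and halts.

Answer: Reject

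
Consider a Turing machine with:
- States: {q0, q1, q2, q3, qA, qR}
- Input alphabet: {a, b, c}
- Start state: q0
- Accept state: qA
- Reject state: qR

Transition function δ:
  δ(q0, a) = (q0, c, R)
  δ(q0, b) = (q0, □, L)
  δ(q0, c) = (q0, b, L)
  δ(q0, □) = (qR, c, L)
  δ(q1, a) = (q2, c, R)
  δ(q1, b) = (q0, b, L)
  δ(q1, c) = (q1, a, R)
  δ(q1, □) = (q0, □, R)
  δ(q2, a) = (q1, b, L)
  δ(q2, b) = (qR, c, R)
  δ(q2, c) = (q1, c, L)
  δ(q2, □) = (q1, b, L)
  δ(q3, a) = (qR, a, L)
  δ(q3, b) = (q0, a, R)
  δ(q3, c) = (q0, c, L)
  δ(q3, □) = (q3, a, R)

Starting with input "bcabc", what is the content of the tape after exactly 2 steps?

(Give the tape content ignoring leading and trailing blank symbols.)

Execution trace:
Initial: [q0]bcabc
Step 1: δ(q0, b) = (q0, □, L) → [q0]□□cabc
Step 2: δ(q0, □) = (qR, c, L) → [qR]□c□cabc

The machine reaches the reject state qR and halts.

After 2 steps, the tape (ignoring leading/trailing blanks) is: c□cabc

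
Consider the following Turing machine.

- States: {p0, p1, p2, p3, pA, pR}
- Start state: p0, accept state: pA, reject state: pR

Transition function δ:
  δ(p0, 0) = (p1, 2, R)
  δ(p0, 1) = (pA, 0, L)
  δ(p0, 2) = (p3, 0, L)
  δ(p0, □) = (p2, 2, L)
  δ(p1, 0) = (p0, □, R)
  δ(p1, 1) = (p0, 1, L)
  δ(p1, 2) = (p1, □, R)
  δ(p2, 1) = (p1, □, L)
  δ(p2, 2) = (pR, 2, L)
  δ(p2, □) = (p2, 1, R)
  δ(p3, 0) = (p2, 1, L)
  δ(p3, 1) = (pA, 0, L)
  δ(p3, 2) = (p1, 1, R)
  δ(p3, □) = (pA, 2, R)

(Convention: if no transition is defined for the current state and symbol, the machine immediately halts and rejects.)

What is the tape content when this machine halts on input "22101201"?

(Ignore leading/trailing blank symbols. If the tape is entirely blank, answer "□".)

Execution trace:
Initial: [p0]22101201
Step 1: δ(p0, 2) = (p3, 0, L) → [p3]□02101201
Step 2: δ(p3, □) = (pA, 2, R) → 2[pA]02101201

The machine reaches the accept state pA and halts.

Final tape (ignoring leading/trailing blanks): 202101201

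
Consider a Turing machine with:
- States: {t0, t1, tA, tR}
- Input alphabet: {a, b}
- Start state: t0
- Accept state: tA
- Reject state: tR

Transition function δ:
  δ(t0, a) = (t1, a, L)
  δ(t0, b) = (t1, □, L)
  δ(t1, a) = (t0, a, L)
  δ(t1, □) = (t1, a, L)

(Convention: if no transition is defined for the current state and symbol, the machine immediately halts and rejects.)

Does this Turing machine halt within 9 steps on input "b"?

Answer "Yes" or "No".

Execution trace:
Initial: [t0]b
Step 1: δ(t0, b) = (t1, □, L) → [t1]□□
Step 2: δ(t1, □) = (t1, a, L) → [t1]□a□
Step 3: δ(t1, □) = (t1, a, L) → [t1]□aa□
Step 4: δ(t1, □) = (t1, a, L) → [t1]□aaa□
Step 5: δ(t1, □) = (t1, a, L) → [t1]□aaaa□
Step 6: δ(t1, □) = (t1, a, L) → [t1]□aaaaa□
Step 7: δ(t1, □) = (t1, a, L) → [t1]□aaaaaa□
Step 8: δ(t1, □) = (t1, a, L) → [t1]□aaaaaaa□
Step 9: δ(t1, □) = (t1, a, L) → [t1]□aaaaaaaa□

The machine has not reached a halting state after 9 steps.
The machine did not halt within the 9-step bound.

Answer: No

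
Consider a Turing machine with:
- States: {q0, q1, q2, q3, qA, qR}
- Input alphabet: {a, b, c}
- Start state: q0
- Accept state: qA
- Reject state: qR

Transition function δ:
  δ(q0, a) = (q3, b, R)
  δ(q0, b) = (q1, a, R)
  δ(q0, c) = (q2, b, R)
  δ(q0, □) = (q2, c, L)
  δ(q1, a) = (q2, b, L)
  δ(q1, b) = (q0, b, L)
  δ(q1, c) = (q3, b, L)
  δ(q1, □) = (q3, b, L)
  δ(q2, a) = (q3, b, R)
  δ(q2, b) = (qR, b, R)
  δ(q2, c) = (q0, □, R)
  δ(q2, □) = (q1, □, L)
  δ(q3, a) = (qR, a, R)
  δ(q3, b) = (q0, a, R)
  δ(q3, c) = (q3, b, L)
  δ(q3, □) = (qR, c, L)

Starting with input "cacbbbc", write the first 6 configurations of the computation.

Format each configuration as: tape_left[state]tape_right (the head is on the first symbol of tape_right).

Transitions applied:
Step 1: δ(q0, c) = (q2, b, R)
Step 2: δ(q2, a) = (q3, b, R)
Step 3: δ(q3, c) = (q3, b, L)
Step 4: δ(q3, b) = (q0, a, R)
Step 5: δ(q0, b) = (q1, a, R)

The first 6 configurations are:
[q0]cacbbbc ⊢ b[q2]acbbbc ⊢ bb[q3]cbbbc ⊢ b[q3]bbbbbc ⊢ ba[q0]bbbbc ⊢ baa[q1]bbbc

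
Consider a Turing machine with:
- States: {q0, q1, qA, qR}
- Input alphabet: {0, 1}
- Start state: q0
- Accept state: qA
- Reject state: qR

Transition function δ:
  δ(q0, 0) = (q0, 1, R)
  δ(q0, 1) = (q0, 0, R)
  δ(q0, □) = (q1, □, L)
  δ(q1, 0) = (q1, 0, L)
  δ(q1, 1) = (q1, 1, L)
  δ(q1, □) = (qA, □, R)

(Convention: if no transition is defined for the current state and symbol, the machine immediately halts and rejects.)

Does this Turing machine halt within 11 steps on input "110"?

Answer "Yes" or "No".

Execution trace:
Initial: [q0]110
Step 1: δ(q0, 1) = (q0, 0, R) → 0[q0]10
Step 2: δ(q0, 1) = (q0, 0, R) → 00[q0]0
Step 3: δ(q0, 0) = (q0, 1, R) → 001[q0]□
Step 4: δ(q0, □) = (q1, □, L) → 00[q1]1□
Step 5: δ(q1, 1) = (q1, 1, L) → 0[q1]01□
Step 6: δ(q1, 0) = (q1, 0, L) → [q1]001□
Step 7: δ(q1, 0) = (q1, 0, L) → [q1]□001□
Step 8: δ(q1, □) = (qA, □, R) → □[qA]001□

The machine reaches the accept state qA and halts.
The machine halted after 8 steps (within the 11-step bound).

Answer: Yes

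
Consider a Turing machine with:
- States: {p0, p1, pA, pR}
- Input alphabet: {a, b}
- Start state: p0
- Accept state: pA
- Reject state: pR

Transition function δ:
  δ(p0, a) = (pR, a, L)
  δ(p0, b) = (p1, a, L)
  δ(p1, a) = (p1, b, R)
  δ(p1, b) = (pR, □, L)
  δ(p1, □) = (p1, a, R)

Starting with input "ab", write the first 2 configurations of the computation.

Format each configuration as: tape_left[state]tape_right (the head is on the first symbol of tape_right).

Transitions applied:
Step 1: δ(p0, a) = (pR, a, L)

The first 2 configurations are:
[p0]ab ⊢ [pR]□ab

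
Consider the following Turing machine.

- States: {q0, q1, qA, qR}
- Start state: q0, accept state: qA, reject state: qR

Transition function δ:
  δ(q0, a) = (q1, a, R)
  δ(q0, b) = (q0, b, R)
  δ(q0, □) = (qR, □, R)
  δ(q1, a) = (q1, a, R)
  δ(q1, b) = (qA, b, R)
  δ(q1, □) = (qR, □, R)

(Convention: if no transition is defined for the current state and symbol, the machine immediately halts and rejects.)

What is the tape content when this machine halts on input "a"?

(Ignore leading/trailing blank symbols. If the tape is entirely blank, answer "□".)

Execution trace:
Initial: [q0]a
Step 1: δ(q0, a) = (q1, a, R) → a[q1]□
Step 2: δ(q1, □) = (qR, □, R) → a□[qR]□

The machine reaches the reject state qR and halts.

Final tape (ignoring leading/trailing blanks): a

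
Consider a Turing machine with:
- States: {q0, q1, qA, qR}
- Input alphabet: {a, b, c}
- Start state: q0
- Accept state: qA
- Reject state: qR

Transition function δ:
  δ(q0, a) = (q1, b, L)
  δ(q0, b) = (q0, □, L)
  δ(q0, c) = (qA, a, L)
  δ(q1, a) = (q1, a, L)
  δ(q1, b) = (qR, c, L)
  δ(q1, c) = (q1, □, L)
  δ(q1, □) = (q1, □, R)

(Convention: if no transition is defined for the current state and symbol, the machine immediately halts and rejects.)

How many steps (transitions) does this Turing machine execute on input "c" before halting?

Execution trace:
Initial: [q0]c
Step 1: δ(q0, c) = (qA, a, L) → [qA]□a

The machine reaches the accept state qA and halts.

The machine executed 1 step before halting.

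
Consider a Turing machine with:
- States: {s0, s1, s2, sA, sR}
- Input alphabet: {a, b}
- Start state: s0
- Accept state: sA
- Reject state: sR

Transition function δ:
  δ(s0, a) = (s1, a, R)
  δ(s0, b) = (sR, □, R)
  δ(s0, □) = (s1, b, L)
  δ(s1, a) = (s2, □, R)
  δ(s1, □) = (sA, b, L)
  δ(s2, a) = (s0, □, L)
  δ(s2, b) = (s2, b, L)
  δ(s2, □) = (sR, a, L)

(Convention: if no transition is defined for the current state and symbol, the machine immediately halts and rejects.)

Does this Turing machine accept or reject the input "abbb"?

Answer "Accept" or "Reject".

Execution trace:
Initial: [s0]abbb
Step 1: δ(s0, a) = (s1, a, R) → a[s1]bbb

No transition is defined for δ(s1, b). By convention the machine halts and rejects.

Answer: Reject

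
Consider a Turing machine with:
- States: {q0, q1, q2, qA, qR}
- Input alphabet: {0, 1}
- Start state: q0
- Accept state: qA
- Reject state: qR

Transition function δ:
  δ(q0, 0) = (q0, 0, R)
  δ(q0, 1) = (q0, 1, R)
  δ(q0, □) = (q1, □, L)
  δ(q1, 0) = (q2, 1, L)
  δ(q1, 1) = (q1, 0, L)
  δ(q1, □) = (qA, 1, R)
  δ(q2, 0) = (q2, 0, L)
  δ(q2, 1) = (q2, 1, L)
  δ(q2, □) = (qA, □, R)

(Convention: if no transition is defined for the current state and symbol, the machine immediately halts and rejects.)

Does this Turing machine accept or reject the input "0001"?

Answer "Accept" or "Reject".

Execution trace:
Initial: [q0]0001
Step 1: δ(q0, 0) = (q0, 0, R) → 0[q0]001
Step 2: δ(q0, 0) = (q0, 0, R) → 00[q0]01
Step 3: δ(q0, 0) = (q0, 0, R) → 000[q0]1
Step 4: δ(q0, 1) = (q0, 1, R) → 0001[q0]□
Step 5: δ(q0, □) = (q1, □, L) → 000[q1]1□
Step 6: δ(q1, 1) = (q1, 0, L) → 00[q1]00□
Step 7: δ(q1, 0) = (q2, 1, L) → 0[q2]010□
Step 8: δ(q2, 0) = (q2, 0, L) → [q2]0010□
Step 9: δ(q2, 0) = (q2, 0, L) → [q2]□0010□
Step 10: δ(q2, □) = (qA, □, R) → □[qA]0010□

The machine reaches the accept state qA and halts.

Answer: Accept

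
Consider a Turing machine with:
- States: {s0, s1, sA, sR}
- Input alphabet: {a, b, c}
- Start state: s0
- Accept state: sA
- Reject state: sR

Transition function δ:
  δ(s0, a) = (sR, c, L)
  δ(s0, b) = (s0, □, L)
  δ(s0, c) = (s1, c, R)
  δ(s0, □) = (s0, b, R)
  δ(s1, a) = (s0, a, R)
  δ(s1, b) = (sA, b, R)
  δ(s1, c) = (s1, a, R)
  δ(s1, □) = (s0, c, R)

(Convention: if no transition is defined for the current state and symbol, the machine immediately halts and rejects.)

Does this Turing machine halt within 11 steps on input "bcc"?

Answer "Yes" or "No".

Execution trace:
Initial: [s0]bcc
Step 1: δ(s0, b) = (s0, □, L) → [s0]□□cc
Step 2: δ(s0, □) = (s0, b, R) → b[s0]□cc
Step 3: δ(s0, □) = (s0, b, R) → bb[s0]cc
Step 4: δ(s0, c) = (s1, c, R) → bbc[s1]c
Step 5: δ(s1, c) = (s1, a, R) → bbca[s1]□
Step 6: δ(s1, □) = (s0, c, R) → bbcac[s0]□
Step 7: δ(s0, □) = (s0, b, R) → bbcacb[s0]□
Step 8: δ(s0, □) = (s0, b, R) → bbcacbb[s0]□
Step 9: δ(s0, □) = (s0, b, R) → bbcacbbb[s0]□
Step 10: δ(s0, □) = (s0, b, R) → bbcacbbbb[s0]□
Step 11: δ(s0, □) = (s0, b, R) → bbcacbbbbb[s0]□

The machine has not reached a halting state after 11 steps.
The machine did not halt within the 11-step bound.

Answer: No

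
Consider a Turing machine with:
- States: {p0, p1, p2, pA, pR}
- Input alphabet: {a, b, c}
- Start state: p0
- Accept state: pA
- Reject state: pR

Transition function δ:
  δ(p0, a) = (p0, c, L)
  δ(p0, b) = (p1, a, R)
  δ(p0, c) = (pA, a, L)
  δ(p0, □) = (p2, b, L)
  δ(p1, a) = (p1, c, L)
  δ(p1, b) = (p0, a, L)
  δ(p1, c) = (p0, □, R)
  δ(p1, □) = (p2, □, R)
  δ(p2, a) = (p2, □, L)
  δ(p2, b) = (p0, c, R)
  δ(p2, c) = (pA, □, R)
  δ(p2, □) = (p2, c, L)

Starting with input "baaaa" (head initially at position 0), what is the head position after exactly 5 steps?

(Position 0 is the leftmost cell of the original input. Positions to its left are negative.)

Execution trace (head position shown):
Step 0: [p0]baaaa  (head at position 0)
Step 1: move right → a[p1]aaaa  (head at position 1)
Step 2: move left → [p1]acaaa  (head at position 0)
Step 3: move left → [p1]□ccaaa  (head at position -1)
Step 4: move right → □[p2]ccaaa  (head at position 0)
Step 5: move right → □□[pA]caaa  (head at position 1)

After 5 steps, the head is at position 1.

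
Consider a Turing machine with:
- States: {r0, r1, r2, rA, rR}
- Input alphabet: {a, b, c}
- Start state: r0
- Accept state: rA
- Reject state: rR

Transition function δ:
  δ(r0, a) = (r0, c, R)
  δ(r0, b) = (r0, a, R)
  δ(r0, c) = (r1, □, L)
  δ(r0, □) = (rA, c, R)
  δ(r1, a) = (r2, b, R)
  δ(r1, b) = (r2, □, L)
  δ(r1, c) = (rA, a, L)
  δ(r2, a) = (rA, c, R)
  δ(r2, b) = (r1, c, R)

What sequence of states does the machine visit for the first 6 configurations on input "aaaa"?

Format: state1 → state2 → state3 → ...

Execution trace:
Initial: [r0]aaaa
Step 1: δ(r0, a) = (r0, c, R) → c[r0]aaa
Step 2: δ(r0, a) = (r0, c, R) → cc[r0]aa
Step 3: δ(r0, a) = (r0, c, R) → ccc[r0]a
Step 4: δ(r0, a) = (r0, c, R) → cccc[r0]□
Step 5: δ(r0, □) = (rA, c, R) → ccccc[rA]□

The machine reaches the accept state rA and halts.

State sequence: r0 → r0 → r0 → r0 → r0 → rA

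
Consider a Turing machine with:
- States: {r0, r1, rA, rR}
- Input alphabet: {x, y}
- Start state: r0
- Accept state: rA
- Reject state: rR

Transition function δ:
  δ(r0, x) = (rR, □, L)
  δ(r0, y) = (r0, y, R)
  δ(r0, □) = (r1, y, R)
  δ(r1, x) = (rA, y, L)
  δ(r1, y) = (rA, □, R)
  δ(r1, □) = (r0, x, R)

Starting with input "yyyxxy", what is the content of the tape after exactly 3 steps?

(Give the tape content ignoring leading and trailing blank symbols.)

Execution trace:
Initial: [r0]yyyxxy
Step 1: δ(r0, y) = (r0, y, R) → y[r0]yyxxy
Step 2: δ(r0, y) = (r0, y, R) → yy[r0]yxxy
Step 3: δ(r0, y) = (r0, y, R) → yyy[r0]xxy

After 3 steps, the tape (ignoring leading/trailing blanks) is: yyyxxy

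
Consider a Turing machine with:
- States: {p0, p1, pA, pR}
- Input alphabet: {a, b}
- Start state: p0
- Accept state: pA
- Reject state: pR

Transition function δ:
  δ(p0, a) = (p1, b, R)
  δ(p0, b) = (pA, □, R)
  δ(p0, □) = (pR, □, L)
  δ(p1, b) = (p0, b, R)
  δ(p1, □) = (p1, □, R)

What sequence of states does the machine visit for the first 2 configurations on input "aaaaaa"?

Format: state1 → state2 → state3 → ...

Execution trace:
Initial: [p0]aaaaaa
Step 1: δ(p0, a) = (p1, b, R) → b[p1]aaaaa

No transition is defined for δ(p1, a). By convention the machine halts and rejects.

State sequence: p0 → p1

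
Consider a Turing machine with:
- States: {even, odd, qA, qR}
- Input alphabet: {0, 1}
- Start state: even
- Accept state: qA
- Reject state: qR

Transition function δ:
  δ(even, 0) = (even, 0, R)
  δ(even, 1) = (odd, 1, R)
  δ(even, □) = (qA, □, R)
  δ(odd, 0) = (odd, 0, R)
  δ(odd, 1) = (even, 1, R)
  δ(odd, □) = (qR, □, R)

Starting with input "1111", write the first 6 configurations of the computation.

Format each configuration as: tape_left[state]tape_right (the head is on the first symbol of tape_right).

Transitions applied:
Step 1: δ(even, 1) = (odd, 1, R)
Step 2: δ(odd, 1) = (even, 1, R)
Step 3: δ(even, 1) = (odd, 1, R)
Step 4: δ(odd, 1) = (even, 1, R)
Step 5: δ(even, □) = (qA, □, R)

The first 6 configurations are:
[even]1111 ⊢ 1[odd]111 ⊢ 11[even]11 ⊢ 111[odd]1 ⊢ 1111[even]□ ⊢ 1111□[qA]□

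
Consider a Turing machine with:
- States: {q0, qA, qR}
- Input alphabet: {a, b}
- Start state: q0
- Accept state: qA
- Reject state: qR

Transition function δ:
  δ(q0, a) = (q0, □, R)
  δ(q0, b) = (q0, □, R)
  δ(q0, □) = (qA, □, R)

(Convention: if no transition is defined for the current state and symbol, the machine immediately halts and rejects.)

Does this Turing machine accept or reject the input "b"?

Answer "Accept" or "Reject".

Execution trace:
Initial: [q0]b
Step 1: δ(q0, b) = (q0, □, R) → □[q0]□
Step 2: δ(q0, □) = (qA, □, R) → □□[qA]□

The machine reaches the accept state qA and halts.

Answer: Accept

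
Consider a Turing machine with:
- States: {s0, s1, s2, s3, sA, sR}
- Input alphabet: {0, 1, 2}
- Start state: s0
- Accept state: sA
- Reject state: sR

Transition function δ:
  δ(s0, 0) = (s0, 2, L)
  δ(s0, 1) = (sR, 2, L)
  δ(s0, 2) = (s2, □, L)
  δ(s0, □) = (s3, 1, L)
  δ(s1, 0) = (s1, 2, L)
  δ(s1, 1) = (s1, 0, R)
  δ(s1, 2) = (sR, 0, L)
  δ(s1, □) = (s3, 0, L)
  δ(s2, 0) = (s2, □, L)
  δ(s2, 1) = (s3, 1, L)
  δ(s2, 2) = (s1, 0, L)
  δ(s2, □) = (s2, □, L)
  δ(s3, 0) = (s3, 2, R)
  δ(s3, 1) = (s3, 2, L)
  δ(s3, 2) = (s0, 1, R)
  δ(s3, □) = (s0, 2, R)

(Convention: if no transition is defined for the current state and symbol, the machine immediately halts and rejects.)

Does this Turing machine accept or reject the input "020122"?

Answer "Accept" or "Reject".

Execution trace:
Initial: [s0]020122
Step 1: δ(s0, 0) = (s0, 2, L) → [s0]□220122
Step 2: δ(s0, □) = (s3, 1, L) → [s3]□1220122
Step 3: δ(s3, □) = (s0, 2, R) → 2[s0]1220122
Step 4: δ(s0, 1) = (sR, 2, L) → [sR]22220122

The machine reaches the reject state sR and halts.

Answer: Reject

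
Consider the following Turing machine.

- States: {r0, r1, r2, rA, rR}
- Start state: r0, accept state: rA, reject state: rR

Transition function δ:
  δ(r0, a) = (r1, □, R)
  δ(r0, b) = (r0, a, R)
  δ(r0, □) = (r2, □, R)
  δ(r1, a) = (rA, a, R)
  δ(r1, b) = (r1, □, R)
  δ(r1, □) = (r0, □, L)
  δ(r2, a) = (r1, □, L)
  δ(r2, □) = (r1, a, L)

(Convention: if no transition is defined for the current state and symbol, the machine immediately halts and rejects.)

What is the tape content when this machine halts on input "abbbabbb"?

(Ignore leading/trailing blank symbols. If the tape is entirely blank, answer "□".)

Execution trace:
Initial: [r0]abbbabbb
Step 1: δ(r0, a) = (r1, □, R) → □[r1]bbbabbb
Step 2: δ(r1, b) = (r1, □, R) → □□[r1]bbabbb
Step 3: δ(r1, b) = (r1, □, R) → □□□[r1]babbb
Step 4: δ(r1, b) = (r1, □, R) → □□□□[r1]abbb
Step 5: δ(r1, a) = (rA, a, R) → □□□□a[rA]bbb

The machine reaches the accept state rA and halts.

Final tape (ignoring leading/trailing blanks): abbb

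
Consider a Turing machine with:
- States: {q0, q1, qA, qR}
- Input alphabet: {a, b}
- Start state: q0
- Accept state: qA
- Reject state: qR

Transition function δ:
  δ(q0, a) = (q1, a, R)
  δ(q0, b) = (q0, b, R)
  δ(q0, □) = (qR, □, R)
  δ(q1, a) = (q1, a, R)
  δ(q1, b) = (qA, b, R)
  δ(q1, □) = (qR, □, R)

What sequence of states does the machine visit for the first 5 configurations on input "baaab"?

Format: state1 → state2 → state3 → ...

Execution trace:
Initial: [q0]baaab
Step 1: δ(q0, b) = (q0, b, R) → b[q0]aaab
Step 2: δ(q0, a) = (q1, a, R) → ba[q1]aab
Step 3: δ(q1, a) = (q1, a, R) → baa[q1]ab
Step 4: δ(q1, a) = (q1, a, R) → baaa[q1]b

State sequence: q0 → q0 → q1 → q1 → q1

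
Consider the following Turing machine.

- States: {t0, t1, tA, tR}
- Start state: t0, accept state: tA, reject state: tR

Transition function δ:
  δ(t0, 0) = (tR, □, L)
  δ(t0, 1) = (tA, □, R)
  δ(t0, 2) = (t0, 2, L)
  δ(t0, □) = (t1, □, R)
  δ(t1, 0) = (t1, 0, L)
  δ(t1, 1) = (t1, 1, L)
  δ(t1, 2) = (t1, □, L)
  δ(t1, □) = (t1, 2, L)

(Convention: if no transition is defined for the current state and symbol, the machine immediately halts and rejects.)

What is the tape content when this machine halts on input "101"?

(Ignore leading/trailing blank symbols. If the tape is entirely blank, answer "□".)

Execution trace:
Initial: [t0]101
Step 1: δ(t0, 1) = (tA, □, R) → □[tA]01

The machine reaches the accept state tA and halts.

Final tape (ignoring leading/trailing blanks): 01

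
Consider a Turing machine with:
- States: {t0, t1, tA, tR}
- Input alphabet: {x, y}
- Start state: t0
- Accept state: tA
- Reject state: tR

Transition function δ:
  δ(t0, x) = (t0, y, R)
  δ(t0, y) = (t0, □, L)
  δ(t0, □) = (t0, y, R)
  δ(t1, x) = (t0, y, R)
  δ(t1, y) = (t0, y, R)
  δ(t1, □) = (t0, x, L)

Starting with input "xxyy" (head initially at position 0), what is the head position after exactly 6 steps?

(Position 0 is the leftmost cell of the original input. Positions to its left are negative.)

Execution trace (head position shown):
Step 0: [t0]xxyy  (head at position 0)
Step 1: move right → y[t0]xyy  (head at position 1)
Step 2: move right → yy[t0]yy  (head at position 2)
Step 3: move left → y[t0]y□y  (head at position 1)
Step 4: move left → [t0]y□□y  (head at position 0)
Step 5: move left → [t0]□□□□y  (head at position -1)
Step 6: move right → y[t0]□□□y  (head at position 0)

After 6 steps, the head is at position 0.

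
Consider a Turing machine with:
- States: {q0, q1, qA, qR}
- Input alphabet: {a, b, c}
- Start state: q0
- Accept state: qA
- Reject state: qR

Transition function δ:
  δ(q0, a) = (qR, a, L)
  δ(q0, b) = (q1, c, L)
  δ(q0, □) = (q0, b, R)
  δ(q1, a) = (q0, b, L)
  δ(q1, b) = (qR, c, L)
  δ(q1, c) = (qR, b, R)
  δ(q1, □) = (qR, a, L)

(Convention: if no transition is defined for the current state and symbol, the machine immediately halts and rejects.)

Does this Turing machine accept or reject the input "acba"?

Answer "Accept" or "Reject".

Execution trace:
Initial: [q0]acba
Step 1: δ(q0, a) = (qR, a, L) → [qR]□acba

The machine reaches the reject state qR and halts.

Answer: Reject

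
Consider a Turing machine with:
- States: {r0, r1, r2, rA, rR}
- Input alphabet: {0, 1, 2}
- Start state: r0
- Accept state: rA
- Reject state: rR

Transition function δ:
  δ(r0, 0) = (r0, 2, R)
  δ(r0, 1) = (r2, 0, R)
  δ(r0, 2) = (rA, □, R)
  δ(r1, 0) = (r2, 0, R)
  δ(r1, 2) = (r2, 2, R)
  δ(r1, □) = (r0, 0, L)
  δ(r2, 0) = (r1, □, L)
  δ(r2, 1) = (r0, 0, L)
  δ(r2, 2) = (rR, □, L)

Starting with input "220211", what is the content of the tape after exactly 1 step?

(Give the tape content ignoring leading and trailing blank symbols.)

Execution trace:
Initial: [r0]220211
Step 1: δ(r0, 2) = (rA, □, R) → □[rA]20211

The machine reaches the accept state rA and halts.

After 1 step, the tape (ignoring leading/trailing blanks) is: 20211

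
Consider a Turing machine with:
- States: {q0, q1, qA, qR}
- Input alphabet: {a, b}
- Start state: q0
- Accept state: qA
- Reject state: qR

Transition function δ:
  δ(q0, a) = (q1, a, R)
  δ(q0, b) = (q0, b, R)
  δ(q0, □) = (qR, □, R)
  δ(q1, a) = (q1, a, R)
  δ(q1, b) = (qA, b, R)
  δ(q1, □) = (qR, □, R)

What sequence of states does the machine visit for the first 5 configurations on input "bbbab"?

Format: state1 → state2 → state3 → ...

Execution trace:
Initial: [q0]bbbab
Step 1: δ(q0, b) = (q0, b, R) → b[q0]bbab
Step 2: δ(q0, b) = (q0, b, R) → bb[q0]bab
Step 3: δ(q0, b) = (q0, b, R) → bbb[q0]ab
Step 4: δ(q0, a) = (q1, a, R) → bbba[q1]b

State sequence: q0 → q0 → q0 → q0 → q1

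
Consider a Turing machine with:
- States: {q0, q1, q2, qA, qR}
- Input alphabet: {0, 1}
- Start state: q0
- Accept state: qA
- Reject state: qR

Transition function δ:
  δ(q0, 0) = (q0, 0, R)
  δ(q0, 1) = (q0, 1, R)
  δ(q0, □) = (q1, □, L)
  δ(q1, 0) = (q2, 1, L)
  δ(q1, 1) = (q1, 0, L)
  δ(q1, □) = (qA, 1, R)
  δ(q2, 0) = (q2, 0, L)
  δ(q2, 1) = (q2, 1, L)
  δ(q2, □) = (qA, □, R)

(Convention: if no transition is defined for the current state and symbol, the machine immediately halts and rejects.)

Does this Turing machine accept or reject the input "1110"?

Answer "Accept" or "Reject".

Execution trace:
Initial: [q0]1110
Step 1: δ(q0, 1) = (q0, 1, R) → 1[q0]110
Step 2: δ(q0, 1) = (q0, 1, R) → 11[q0]10
Step 3: δ(q0, 1) = (q0, 1, R) → 111[q0]0
Step 4: δ(q0, 0) = (q0, 0, R) → 1110[q0]□
Step 5: δ(q0, □) = (q1, □, L) → 111[q1]0□
Step 6: δ(q1, 0) = (q2, 1, L) → 11[q2]11□
Step 7: δ(q2, 1) = (q2, 1, L) → 1[q2]111□
Step 8: δ(q2, 1) = (q2, 1, L) → [q2]1111□
Step 9: δ(q2, 1) = (q2, 1, L) → [q2]□1111□
Step 10: δ(q2, □) = (qA, □, R) → □[qA]1111□

The machine reaches the accept state qA and halts.

Answer: Accept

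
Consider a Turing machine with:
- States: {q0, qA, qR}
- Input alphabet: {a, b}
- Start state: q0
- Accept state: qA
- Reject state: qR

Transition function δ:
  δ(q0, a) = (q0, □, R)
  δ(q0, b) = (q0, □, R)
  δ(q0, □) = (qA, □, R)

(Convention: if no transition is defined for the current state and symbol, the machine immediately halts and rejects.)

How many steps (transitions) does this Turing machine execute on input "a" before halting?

Execution trace:
Initial: [q0]a
Step 1: δ(q0, a) = (q0, □, R) → □[q0]□
Step 2: δ(q0, □) = (qA, □, R) → □□[qA]□

The machine reaches the accept state qA and halts.

The machine executed 2 steps before halting.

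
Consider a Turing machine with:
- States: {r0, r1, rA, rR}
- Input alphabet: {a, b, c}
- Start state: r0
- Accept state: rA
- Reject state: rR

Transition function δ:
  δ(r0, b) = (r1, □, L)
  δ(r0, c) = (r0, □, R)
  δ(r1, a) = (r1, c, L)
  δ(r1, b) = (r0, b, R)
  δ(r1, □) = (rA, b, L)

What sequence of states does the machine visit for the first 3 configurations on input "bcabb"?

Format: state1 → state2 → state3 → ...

Execution trace:
Initial: [r0]bcabb
Step 1: δ(r0, b) = (r1, □, L) → [r1]□□cabb
Step 2: δ(r1, □) = (rA, b, L) → [rA]□b□cabb

The machine reaches the accept state rA and halts.

State sequence: r0 → r1 → rA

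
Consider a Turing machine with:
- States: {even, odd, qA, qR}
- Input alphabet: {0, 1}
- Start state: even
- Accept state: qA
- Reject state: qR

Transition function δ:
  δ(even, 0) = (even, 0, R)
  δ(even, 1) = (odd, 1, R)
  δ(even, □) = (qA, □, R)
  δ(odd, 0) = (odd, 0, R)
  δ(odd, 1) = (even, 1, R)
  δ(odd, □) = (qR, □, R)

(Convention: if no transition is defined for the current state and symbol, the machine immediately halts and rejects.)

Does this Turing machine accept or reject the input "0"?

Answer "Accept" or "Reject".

Execution trace:
Initial: [even]0
Step 1: δ(even, 0) = (even, 0, R) → 0[even]□
Step 2: δ(even, □) = (qA, □, R) → 0□[qA]□

The machine reaches the accept state qA and halts.

Answer: Accept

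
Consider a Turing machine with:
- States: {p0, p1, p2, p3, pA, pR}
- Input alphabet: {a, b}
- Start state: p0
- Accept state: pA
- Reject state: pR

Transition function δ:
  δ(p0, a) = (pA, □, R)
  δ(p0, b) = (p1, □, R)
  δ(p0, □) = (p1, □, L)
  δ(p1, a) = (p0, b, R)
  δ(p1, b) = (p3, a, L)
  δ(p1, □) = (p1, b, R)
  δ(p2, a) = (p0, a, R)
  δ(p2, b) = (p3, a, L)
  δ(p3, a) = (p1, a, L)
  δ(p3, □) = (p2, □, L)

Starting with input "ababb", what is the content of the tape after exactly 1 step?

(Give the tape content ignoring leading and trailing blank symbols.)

Execution trace:
Initial: [p0]ababb
Step 1: δ(p0, a) = (pA, □, R) → □[pA]babb

The machine reaches the accept state pA and halts.

After 1 step, the tape (ignoring leading/trailing blanks) is: babb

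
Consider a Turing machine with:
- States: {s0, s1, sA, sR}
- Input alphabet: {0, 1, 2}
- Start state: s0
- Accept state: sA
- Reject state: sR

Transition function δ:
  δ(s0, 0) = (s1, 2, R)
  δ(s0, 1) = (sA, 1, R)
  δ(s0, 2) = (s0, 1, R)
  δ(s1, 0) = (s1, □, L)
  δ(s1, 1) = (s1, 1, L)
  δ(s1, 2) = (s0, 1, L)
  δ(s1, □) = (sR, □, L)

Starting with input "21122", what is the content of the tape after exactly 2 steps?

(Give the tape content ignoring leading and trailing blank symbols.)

Execution trace:
Initial: [s0]21122
Step 1: δ(s0, 2) = (s0, 1, R) → 1[s0]1122
Step 2: δ(s0, 1) = (sA, 1, R) → 11[sA]122

The machine reaches the accept state sA and halts.

After 2 steps, the tape (ignoring leading/trailing blanks) is: 11122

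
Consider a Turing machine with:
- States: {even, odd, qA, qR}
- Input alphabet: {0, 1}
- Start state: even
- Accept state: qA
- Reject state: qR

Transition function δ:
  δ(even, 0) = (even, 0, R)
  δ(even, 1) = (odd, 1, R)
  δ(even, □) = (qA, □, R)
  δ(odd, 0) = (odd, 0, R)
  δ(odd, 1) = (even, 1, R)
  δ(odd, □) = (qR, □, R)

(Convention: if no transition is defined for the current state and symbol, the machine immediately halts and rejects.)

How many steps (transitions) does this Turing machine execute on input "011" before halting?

Execution trace:
Initial: [even]011
Step 1: δ(even, 0) = (even, 0, R) → 0[even]11
Step 2: δ(even, 1) = (odd, 1, R) → 01[odd]1
Step 3: δ(odd, 1) = (even, 1, R) → 011[even]□
Step 4: δ(even, □) = (qA, □, R) → 011□[qA]□

The machine reaches the accept state qA and halts.

The machine executed 4 steps before halting.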